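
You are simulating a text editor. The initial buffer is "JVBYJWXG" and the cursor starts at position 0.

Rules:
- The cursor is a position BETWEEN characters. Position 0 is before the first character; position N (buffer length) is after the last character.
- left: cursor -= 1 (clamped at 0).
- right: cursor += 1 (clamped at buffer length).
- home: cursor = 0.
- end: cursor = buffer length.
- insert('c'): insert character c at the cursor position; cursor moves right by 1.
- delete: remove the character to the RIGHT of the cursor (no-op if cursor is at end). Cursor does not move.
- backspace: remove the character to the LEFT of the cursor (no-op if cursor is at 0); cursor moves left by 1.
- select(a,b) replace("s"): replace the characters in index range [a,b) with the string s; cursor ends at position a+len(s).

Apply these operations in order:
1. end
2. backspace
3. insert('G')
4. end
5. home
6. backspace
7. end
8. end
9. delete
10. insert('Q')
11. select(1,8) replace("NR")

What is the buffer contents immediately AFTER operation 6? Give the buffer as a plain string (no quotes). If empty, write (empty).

Answer: JVBYJWXG

Derivation:
After op 1 (end): buf='JVBYJWXG' cursor=8
After op 2 (backspace): buf='JVBYJWX' cursor=7
After op 3 (insert('G')): buf='JVBYJWXG' cursor=8
After op 4 (end): buf='JVBYJWXG' cursor=8
After op 5 (home): buf='JVBYJWXG' cursor=0
After op 6 (backspace): buf='JVBYJWXG' cursor=0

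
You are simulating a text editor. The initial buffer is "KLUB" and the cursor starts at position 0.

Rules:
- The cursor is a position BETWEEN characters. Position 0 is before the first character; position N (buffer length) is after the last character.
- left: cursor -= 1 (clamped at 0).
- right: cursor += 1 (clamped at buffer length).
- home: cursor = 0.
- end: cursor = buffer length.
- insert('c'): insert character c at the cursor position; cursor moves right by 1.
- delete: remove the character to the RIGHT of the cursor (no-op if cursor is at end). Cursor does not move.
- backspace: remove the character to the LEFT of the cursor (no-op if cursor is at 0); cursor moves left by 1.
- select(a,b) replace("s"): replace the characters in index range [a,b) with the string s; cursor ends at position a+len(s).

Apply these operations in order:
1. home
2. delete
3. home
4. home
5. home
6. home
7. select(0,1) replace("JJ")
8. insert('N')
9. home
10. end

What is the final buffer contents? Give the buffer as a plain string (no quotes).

After op 1 (home): buf='KLUB' cursor=0
After op 2 (delete): buf='LUB' cursor=0
After op 3 (home): buf='LUB' cursor=0
After op 4 (home): buf='LUB' cursor=0
After op 5 (home): buf='LUB' cursor=0
After op 6 (home): buf='LUB' cursor=0
After op 7 (select(0,1) replace("JJ")): buf='JJUB' cursor=2
After op 8 (insert('N')): buf='JJNUB' cursor=3
After op 9 (home): buf='JJNUB' cursor=0
After op 10 (end): buf='JJNUB' cursor=5

Answer: JJNUB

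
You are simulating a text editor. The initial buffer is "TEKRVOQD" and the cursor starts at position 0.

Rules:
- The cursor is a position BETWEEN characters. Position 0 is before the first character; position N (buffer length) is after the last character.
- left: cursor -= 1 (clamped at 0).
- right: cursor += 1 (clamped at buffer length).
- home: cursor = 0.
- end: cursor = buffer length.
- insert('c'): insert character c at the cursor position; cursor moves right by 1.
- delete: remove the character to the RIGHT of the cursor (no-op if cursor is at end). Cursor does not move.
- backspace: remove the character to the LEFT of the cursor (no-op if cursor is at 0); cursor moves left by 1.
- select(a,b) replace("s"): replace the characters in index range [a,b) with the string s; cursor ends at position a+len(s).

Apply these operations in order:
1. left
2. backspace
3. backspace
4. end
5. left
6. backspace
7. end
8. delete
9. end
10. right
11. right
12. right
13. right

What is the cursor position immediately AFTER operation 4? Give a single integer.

Answer: 8

Derivation:
After op 1 (left): buf='TEKRVOQD' cursor=0
After op 2 (backspace): buf='TEKRVOQD' cursor=0
After op 3 (backspace): buf='TEKRVOQD' cursor=0
After op 4 (end): buf='TEKRVOQD' cursor=8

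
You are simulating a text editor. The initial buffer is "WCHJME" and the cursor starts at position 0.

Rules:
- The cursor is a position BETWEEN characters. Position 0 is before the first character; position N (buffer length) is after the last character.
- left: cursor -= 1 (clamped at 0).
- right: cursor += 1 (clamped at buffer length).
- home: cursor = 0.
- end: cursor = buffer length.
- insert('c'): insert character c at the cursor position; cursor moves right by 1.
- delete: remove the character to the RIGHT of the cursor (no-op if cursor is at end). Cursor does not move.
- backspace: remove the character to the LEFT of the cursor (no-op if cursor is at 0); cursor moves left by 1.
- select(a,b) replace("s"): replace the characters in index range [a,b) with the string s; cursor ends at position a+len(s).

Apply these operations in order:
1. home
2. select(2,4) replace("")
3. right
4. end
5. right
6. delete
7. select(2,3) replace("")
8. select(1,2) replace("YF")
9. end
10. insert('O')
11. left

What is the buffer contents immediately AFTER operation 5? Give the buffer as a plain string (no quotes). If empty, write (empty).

Answer: WCME

Derivation:
After op 1 (home): buf='WCHJME' cursor=0
After op 2 (select(2,4) replace("")): buf='WCME' cursor=2
After op 3 (right): buf='WCME' cursor=3
After op 4 (end): buf='WCME' cursor=4
After op 5 (right): buf='WCME' cursor=4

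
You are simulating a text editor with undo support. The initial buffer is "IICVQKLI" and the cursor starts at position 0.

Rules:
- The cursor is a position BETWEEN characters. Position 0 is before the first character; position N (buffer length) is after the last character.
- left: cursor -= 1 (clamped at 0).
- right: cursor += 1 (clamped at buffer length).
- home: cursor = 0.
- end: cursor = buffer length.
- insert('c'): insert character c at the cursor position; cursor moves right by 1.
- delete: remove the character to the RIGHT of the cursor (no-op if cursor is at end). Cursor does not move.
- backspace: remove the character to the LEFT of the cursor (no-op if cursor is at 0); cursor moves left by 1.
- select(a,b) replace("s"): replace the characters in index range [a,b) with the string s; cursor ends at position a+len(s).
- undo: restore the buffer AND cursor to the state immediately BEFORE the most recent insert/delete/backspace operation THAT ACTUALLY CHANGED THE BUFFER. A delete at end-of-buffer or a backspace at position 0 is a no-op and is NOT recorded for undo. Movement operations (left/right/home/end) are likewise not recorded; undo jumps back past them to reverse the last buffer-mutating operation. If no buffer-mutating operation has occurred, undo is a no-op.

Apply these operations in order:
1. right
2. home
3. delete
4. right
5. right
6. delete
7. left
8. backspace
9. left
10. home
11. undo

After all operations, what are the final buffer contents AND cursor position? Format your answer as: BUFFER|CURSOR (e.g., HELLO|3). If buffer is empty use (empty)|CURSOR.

Answer: ICQKLI|1

Derivation:
After op 1 (right): buf='IICVQKLI' cursor=1
After op 2 (home): buf='IICVQKLI' cursor=0
After op 3 (delete): buf='ICVQKLI' cursor=0
After op 4 (right): buf='ICVQKLI' cursor=1
After op 5 (right): buf='ICVQKLI' cursor=2
After op 6 (delete): buf='ICQKLI' cursor=2
After op 7 (left): buf='ICQKLI' cursor=1
After op 8 (backspace): buf='CQKLI' cursor=0
After op 9 (left): buf='CQKLI' cursor=0
After op 10 (home): buf='CQKLI' cursor=0
After op 11 (undo): buf='ICQKLI' cursor=1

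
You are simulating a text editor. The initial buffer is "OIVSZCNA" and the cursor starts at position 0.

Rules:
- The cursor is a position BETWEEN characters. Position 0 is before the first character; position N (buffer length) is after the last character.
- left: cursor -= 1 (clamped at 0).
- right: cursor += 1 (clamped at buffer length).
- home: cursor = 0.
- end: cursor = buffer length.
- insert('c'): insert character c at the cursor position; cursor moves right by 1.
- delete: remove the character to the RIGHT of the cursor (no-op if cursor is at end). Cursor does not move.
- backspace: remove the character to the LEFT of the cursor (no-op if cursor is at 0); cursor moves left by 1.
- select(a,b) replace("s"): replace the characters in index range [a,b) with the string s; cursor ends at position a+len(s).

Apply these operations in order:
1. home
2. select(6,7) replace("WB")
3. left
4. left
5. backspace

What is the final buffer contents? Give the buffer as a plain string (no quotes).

After op 1 (home): buf='OIVSZCNA' cursor=0
After op 2 (select(6,7) replace("WB")): buf='OIVSZCWBA' cursor=8
After op 3 (left): buf='OIVSZCWBA' cursor=7
After op 4 (left): buf='OIVSZCWBA' cursor=6
After op 5 (backspace): buf='OIVSZWBA' cursor=5

Answer: OIVSZWBA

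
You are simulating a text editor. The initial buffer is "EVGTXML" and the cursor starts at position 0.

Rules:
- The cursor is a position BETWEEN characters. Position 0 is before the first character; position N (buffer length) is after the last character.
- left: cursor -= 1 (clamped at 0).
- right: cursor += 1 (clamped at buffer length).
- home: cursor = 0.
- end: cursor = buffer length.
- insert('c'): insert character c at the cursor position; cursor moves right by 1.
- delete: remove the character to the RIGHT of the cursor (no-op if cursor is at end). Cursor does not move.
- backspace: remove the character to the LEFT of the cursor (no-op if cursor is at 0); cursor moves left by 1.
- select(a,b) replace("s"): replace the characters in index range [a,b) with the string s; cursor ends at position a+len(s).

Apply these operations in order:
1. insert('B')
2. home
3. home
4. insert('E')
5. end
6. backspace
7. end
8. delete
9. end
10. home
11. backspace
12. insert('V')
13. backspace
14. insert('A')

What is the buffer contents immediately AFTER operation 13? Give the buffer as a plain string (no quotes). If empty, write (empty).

After op 1 (insert('B')): buf='BEVGTXML' cursor=1
After op 2 (home): buf='BEVGTXML' cursor=0
After op 3 (home): buf='BEVGTXML' cursor=0
After op 4 (insert('E')): buf='EBEVGTXML' cursor=1
After op 5 (end): buf='EBEVGTXML' cursor=9
After op 6 (backspace): buf='EBEVGTXM' cursor=8
After op 7 (end): buf='EBEVGTXM' cursor=8
After op 8 (delete): buf='EBEVGTXM' cursor=8
After op 9 (end): buf='EBEVGTXM' cursor=8
After op 10 (home): buf='EBEVGTXM' cursor=0
After op 11 (backspace): buf='EBEVGTXM' cursor=0
After op 12 (insert('V')): buf='VEBEVGTXM' cursor=1
After op 13 (backspace): buf='EBEVGTXM' cursor=0

Answer: EBEVGTXM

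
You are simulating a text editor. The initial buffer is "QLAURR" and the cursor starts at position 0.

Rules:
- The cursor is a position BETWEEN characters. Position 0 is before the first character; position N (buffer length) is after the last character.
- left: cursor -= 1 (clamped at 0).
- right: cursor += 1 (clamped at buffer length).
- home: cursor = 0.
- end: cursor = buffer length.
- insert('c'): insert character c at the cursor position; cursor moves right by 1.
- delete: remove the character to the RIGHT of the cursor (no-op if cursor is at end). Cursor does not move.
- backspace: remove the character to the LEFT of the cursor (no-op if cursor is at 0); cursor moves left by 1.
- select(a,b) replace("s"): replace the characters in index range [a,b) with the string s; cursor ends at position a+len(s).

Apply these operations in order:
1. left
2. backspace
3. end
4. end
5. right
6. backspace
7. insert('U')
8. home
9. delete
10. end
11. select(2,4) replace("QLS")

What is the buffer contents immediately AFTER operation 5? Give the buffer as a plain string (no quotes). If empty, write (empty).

Answer: QLAURR

Derivation:
After op 1 (left): buf='QLAURR' cursor=0
After op 2 (backspace): buf='QLAURR' cursor=0
After op 3 (end): buf='QLAURR' cursor=6
After op 4 (end): buf='QLAURR' cursor=6
After op 5 (right): buf='QLAURR' cursor=6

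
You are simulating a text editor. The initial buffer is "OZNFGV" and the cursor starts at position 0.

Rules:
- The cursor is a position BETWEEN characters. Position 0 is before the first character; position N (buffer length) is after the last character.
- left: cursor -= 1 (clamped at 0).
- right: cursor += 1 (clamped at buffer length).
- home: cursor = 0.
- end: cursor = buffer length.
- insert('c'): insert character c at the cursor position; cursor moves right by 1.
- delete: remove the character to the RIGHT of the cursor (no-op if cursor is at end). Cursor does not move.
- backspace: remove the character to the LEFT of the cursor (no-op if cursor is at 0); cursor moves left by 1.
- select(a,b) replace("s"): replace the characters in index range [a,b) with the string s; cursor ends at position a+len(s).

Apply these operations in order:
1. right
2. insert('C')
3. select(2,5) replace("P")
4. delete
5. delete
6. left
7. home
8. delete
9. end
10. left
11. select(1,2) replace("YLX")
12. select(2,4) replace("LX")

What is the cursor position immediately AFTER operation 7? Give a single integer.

After op 1 (right): buf='OZNFGV' cursor=1
After op 2 (insert('C')): buf='OCZNFGV' cursor=2
After op 3 (select(2,5) replace("P")): buf='OCPGV' cursor=3
After op 4 (delete): buf='OCPV' cursor=3
After op 5 (delete): buf='OCP' cursor=3
After op 6 (left): buf='OCP' cursor=2
After op 7 (home): buf='OCP' cursor=0

Answer: 0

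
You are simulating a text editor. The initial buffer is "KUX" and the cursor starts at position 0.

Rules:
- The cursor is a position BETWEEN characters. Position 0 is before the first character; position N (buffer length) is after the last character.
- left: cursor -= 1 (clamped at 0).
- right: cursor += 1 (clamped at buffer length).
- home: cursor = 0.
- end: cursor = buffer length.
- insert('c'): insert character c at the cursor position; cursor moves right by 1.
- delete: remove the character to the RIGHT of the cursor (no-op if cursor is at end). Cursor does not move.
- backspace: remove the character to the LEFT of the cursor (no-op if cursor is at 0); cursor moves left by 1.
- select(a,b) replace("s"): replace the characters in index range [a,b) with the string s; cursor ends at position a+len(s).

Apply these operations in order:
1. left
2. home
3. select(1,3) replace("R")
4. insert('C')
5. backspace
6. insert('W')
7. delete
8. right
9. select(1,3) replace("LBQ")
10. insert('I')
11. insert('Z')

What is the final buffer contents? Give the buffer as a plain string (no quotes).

Answer: KLBQIZ

Derivation:
After op 1 (left): buf='KUX' cursor=0
After op 2 (home): buf='KUX' cursor=0
After op 3 (select(1,3) replace("R")): buf='KR' cursor=2
After op 4 (insert('C')): buf='KRC' cursor=3
After op 5 (backspace): buf='KR' cursor=2
After op 6 (insert('W')): buf='KRW' cursor=3
After op 7 (delete): buf='KRW' cursor=3
After op 8 (right): buf='KRW' cursor=3
After op 9 (select(1,3) replace("LBQ")): buf='KLBQ' cursor=4
After op 10 (insert('I')): buf='KLBQI' cursor=5
After op 11 (insert('Z')): buf='KLBQIZ' cursor=6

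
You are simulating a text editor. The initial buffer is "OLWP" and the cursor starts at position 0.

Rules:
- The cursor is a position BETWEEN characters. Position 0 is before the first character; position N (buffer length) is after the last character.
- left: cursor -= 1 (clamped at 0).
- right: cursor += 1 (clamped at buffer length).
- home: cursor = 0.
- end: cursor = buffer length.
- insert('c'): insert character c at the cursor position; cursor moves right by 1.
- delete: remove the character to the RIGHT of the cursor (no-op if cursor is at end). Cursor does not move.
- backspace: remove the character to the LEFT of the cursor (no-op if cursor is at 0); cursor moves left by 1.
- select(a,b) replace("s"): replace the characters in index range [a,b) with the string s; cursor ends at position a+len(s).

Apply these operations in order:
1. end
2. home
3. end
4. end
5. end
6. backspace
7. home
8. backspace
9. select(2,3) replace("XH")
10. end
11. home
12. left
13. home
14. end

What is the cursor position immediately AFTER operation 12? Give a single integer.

After op 1 (end): buf='OLWP' cursor=4
After op 2 (home): buf='OLWP' cursor=0
After op 3 (end): buf='OLWP' cursor=4
After op 4 (end): buf='OLWP' cursor=4
After op 5 (end): buf='OLWP' cursor=4
After op 6 (backspace): buf='OLW' cursor=3
After op 7 (home): buf='OLW' cursor=0
After op 8 (backspace): buf='OLW' cursor=0
After op 9 (select(2,3) replace("XH")): buf='OLXH' cursor=4
After op 10 (end): buf='OLXH' cursor=4
After op 11 (home): buf='OLXH' cursor=0
After op 12 (left): buf='OLXH' cursor=0

Answer: 0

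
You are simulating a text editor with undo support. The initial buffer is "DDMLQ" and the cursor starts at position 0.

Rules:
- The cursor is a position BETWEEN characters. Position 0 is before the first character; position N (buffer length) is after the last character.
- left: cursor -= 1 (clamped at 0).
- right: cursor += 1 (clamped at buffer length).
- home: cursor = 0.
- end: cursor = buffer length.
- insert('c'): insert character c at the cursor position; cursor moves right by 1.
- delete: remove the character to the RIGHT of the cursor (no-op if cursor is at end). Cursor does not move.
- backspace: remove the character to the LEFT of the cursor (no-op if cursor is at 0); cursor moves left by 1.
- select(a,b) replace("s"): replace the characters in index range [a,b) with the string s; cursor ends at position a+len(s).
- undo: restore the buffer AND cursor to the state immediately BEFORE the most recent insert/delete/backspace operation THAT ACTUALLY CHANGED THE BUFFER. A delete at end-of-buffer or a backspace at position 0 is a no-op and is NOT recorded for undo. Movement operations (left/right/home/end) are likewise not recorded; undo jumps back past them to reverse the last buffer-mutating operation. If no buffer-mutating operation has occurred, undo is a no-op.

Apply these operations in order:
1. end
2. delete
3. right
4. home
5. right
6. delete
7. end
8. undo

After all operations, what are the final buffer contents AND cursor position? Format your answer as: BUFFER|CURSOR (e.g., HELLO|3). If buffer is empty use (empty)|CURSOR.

Answer: DDMLQ|1

Derivation:
After op 1 (end): buf='DDMLQ' cursor=5
After op 2 (delete): buf='DDMLQ' cursor=5
After op 3 (right): buf='DDMLQ' cursor=5
After op 4 (home): buf='DDMLQ' cursor=0
After op 5 (right): buf='DDMLQ' cursor=1
After op 6 (delete): buf='DMLQ' cursor=1
After op 7 (end): buf='DMLQ' cursor=4
After op 8 (undo): buf='DDMLQ' cursor=1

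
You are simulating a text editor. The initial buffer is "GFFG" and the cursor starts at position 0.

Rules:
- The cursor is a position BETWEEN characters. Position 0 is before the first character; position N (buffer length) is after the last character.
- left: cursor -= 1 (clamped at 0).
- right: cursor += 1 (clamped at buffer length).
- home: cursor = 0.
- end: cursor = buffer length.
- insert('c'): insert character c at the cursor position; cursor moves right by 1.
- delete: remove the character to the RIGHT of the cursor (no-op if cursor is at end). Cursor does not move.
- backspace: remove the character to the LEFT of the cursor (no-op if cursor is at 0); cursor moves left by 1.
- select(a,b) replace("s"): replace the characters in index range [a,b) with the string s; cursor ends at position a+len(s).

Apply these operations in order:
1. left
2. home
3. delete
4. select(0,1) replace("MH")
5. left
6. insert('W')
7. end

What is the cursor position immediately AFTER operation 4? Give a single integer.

After op 1 (left): buf='GFFG' cursor=0
After op 2 (home): buf='GFFG' cursor=0
After op 3 (delete): buf='FFG' cursor=0
After op 4 (select(0,1) replace("MH")): buf='MHFG' cursor=2

Answer: 2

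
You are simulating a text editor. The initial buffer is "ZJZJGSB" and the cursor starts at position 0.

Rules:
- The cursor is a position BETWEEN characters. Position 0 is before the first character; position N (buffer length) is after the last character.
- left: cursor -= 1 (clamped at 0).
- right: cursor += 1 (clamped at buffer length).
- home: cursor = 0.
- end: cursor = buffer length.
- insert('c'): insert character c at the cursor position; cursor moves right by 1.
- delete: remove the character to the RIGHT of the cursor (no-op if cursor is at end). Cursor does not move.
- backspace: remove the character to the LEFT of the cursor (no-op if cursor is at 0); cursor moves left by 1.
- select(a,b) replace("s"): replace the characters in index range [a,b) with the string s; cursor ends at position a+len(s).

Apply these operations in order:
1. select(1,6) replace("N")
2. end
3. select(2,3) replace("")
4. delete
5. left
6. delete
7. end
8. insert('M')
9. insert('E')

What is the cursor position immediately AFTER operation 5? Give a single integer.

After op 1 (select(1,6) replace("N")): buf='ZNB' cursor=2
After op 2 (end): buf='ZNB' cursor=3
After op 3 (select(2,3) replace("")): buf='ZN' cursor=2
After op 4 (delete): buf='ZN' cursor=2
After op 5 (left): buf='ZN' cursor=1

Answer: 1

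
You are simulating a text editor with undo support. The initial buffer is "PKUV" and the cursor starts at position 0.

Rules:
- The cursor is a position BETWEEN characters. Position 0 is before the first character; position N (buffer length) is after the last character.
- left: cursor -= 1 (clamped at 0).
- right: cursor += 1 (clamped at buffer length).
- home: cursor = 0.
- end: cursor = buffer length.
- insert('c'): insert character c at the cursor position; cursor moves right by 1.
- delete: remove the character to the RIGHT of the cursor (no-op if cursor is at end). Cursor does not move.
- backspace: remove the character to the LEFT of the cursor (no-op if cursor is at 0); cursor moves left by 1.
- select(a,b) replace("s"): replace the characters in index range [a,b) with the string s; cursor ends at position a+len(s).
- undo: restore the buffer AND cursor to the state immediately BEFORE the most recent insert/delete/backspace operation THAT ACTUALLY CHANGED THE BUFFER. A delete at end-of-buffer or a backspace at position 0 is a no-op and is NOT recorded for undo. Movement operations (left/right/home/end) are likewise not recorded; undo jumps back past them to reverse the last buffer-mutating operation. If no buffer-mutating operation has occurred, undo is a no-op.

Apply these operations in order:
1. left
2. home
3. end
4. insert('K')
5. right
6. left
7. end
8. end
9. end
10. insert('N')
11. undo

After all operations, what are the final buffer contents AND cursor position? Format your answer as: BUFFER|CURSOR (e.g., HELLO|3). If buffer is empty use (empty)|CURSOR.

After op 1 (left): buf='PKUV' cursor=0
After op 2 (home): buf='PKUV' cursor=0
After op 3 (end): buf='PKUV' cursor=4
After op 4 (insert('K')): buf='PKUVK' cursor=5
After op 5 (right): buf='PKUVK' cursor=5
After op 6 (left): buf='PKUVK' cursor=4
After op 7 (end): buf='PKUVK' cursor=5
After op 8 (end): buf='PKUVK' cursor=5
After op 9 (end): buf='PKUVK' cursor=5
After op 10 (insert('N')): buf='PKUVKN' cursor=6
After op 11 (undo): buf='PKUVK' cursor=5

Answer: PKUVK|5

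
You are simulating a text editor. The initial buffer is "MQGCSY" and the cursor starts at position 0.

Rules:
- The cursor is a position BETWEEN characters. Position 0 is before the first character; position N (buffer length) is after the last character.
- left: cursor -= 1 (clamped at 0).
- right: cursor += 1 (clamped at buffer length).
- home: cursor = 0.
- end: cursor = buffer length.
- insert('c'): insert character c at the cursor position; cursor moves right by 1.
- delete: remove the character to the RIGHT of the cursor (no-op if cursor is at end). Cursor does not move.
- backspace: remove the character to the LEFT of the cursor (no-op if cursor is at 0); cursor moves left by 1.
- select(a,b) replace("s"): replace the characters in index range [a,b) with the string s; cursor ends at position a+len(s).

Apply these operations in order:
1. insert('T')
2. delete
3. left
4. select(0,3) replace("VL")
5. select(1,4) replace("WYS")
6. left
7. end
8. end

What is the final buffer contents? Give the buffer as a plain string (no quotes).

After op 1 (insert('T')): buf='TMQGCSY' cursor=1
After op 2 (delete): buf='TQGCSY' cursor=1
After op 3 (left): buf='TQGCSY' cursor=0
After op 4 (select(0,3) replace("VL")): buf='VLCSY' cursor=2
After op 5 (select(1,4) replace("WYS")): buf='VWYSY' cursor=4
After op 6 (left): buf='VWYSY' cursor=3
After op 7 (end): buf='VWYSY' cursor=5
After op 8 (end): buf='VWYSY' cursor=5

Answer: VWYSY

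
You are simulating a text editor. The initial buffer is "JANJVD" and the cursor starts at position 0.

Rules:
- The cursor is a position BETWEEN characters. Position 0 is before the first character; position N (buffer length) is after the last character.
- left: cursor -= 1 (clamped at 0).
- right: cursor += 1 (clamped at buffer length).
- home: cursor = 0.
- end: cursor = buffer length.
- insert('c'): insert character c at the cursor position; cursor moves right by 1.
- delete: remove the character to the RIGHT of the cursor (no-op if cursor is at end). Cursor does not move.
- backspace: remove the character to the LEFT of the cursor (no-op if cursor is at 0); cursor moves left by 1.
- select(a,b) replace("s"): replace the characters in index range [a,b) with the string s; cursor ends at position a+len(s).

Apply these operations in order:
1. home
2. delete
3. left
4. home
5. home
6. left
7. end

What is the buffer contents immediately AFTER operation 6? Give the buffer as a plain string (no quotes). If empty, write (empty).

After op 1 (home): buf='JANJVD' cursor=0
After op 2 (delete): buf='ANJVD' cursor=0
After op 3 (left): buf='ANJVD' cursor=0
After op 4 (home): buf='ANJVD' cursor=0
After op 5 (home): buf='ANJVD' cursor=0
After op 6 (left): buf='ANJVD' cursor=0

Answer: ANJVD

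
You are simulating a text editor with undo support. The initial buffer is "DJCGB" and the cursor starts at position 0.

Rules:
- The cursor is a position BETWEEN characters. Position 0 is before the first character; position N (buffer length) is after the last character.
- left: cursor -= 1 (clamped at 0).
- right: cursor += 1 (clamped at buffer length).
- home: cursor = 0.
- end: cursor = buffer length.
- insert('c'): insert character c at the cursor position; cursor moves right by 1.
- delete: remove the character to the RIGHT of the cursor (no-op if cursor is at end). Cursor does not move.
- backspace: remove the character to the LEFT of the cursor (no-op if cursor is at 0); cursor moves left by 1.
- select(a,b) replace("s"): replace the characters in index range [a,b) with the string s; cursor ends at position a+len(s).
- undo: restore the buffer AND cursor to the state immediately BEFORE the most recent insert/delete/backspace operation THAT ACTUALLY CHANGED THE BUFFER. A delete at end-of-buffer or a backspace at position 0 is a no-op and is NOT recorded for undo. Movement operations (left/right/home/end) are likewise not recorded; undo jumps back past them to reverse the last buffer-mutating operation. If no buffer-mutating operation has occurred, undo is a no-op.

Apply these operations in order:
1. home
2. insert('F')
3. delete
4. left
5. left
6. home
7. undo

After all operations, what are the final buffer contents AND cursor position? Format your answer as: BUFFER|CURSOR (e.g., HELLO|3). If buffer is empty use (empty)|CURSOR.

Answer: FDJCGB|1

Derivation:
After op 1 (home): buf='DJCGB' cursor=0
After op 2 (insert('F')): buf='FDJCGB' cursor=1
After op 3 (delete): buf='FJCGB' cursor=1
After op 4 (left): buf='FJCGB' cursor=0
After op 5 (left): buf='FJCGB' cursor=0
After op 6 (home): buf='FJCGB' cursor=0
After op 7 (undo): buf='FDJCGB' cursor=1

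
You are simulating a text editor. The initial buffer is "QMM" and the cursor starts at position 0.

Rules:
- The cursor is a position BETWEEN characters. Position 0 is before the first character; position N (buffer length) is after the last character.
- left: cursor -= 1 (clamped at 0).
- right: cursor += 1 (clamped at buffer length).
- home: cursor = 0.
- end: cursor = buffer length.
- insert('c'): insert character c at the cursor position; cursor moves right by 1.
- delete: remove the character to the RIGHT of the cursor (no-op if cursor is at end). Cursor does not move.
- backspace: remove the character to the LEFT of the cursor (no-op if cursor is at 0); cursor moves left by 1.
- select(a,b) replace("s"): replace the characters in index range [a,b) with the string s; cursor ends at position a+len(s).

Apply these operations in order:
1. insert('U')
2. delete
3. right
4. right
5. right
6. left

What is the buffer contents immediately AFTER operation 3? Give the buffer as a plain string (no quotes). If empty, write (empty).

After op 1 (insert('U')): buf='UQMM' cursor=1
After op 2 (delete): buf='UMM' cursor=1
After op 3 (right): buf='UMM' cursor=2

Answer: UMM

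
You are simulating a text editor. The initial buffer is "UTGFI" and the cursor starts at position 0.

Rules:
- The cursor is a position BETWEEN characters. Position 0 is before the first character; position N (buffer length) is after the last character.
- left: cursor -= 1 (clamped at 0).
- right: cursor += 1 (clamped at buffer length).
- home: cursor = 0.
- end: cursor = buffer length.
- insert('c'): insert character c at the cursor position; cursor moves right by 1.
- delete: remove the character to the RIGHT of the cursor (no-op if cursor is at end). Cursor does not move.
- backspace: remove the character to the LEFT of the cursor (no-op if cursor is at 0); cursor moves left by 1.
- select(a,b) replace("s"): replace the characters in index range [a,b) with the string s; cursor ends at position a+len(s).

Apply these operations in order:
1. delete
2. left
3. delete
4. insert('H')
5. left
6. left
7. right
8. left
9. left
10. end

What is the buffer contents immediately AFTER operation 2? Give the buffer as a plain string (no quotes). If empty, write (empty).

After op 1 (delete): buf='TGFI' cursor=0
After op 2 (left): buf='TGFI' cursor=0

Answer: TGFI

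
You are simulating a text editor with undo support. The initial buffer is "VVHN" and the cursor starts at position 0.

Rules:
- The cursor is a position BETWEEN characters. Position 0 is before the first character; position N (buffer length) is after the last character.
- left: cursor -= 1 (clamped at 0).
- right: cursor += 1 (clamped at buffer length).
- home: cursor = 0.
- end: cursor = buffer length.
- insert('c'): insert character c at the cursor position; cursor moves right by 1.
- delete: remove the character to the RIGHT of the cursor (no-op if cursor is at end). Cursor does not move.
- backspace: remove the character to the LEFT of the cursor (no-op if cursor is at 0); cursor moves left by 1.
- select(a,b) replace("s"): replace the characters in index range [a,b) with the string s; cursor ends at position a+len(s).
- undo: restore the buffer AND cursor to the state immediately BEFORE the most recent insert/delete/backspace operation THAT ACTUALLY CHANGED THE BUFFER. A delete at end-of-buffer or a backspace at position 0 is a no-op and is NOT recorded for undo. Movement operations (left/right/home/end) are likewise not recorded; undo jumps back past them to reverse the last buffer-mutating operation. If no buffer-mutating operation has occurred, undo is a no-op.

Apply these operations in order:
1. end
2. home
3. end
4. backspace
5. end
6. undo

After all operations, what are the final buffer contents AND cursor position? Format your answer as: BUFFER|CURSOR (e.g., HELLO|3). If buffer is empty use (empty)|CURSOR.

After op 1 (end): buf='VVHN' cursor=4
After op 2 (home): buf='VVHN' cursor=0
After op 3 (end): buf='VVHN' cursor=4
After op 4 (backspace): buf='VVH' cursor=3
After op 5 (end): buf='VVH' cursor=3
After op 6 (undo): buf='VVHN' cursor=4

Answer: VVHN|4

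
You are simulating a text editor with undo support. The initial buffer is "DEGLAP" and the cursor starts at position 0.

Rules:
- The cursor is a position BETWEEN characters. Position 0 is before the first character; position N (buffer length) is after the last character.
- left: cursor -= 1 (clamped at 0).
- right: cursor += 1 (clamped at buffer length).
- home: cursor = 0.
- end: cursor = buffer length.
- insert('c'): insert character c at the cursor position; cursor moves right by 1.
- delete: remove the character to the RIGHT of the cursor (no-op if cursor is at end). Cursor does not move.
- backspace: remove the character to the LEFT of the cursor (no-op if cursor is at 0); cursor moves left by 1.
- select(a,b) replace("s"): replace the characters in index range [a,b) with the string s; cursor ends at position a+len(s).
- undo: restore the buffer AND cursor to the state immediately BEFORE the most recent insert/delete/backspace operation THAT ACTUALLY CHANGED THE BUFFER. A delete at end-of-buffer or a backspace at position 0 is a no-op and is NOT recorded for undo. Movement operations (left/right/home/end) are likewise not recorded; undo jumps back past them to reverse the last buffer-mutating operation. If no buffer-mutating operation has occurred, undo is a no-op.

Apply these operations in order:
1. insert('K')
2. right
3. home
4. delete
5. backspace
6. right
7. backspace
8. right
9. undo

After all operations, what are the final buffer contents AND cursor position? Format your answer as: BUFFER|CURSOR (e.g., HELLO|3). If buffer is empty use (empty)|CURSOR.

Answer: DEGLAP|1

Derivation:
After op 1 (insert('K')): buf='KDEGLAP' cursor=1
After op 2 (right): buf='KDEGLAP' cursor=2
After op 3 (home): buf='KDEGLAP' cursor=0
After op 4 (delete): buf='DEGLAP' cursor=0
After op 5 (backspace): buf='DEGLAP' cursor=0
After op 6 (right): buf='DEGLAP' cursor=1
After op 7 (backspace): buf='EGLAP' cursor=0
After op 8 (right): buf='EGLAP' cursor=1
After op 9 (undo): buf='DEGLAP' cursor=1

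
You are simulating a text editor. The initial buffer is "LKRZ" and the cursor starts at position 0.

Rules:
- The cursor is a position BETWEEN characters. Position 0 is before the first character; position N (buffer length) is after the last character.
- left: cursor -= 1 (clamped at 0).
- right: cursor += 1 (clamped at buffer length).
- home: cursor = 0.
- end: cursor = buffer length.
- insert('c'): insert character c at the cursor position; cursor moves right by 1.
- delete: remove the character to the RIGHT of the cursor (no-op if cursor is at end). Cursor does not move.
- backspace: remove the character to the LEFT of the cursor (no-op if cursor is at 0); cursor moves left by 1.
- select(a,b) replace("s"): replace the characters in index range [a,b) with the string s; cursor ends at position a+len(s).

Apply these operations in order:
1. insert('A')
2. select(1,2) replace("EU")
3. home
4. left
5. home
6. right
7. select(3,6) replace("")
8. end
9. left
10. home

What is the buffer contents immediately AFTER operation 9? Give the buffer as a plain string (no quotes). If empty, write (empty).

Answer: AEU

Derivation:
After op 1 (insert('A')): buf='ALKRZ' cursor=1
After op 2 (select(1,2) replace("EU")): buf='AEUKRZ' cursor=3
After op 3 (home): buf='AEUKRZ' cursor=0
After op 4 (left): buf='AEUKRZ' cursor=0
After op 5 (home): buf='AEUKRZ' cursor=0
After op 6 (right): buf='AEUKRZ' cursor=1
After op 7 (select(3,6) replace("")): buf='AEU' cursor=3
After op 8 (end): buf='AEU' cursor=3
After op 9 (left): buf='AEU' cursor=2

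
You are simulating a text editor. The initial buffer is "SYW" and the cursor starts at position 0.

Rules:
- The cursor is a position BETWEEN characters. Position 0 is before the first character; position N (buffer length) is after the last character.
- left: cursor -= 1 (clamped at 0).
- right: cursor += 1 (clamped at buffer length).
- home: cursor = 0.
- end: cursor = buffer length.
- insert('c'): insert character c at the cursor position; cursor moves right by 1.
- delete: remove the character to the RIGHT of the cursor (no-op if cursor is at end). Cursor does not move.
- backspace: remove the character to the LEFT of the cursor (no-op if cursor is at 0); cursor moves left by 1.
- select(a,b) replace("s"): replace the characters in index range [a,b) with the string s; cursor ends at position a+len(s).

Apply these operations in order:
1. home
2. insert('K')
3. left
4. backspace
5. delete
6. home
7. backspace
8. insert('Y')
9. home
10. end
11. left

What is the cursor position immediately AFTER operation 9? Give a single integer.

Answer: 0

Derivation:
After op 1 (home): buf='SYW' cursor=0
After op 2 (insert('K')): buf='KSYW' cursor=1
After op 3 (left): buf='KSYW' cursor=0
After op 4 (backspace): buf='KSYW' cursor=0
After op 5 (delete): buf='SYW' cursor=0
After op 6 (home): buf='SYW' cursor=0
After op 7 (backspace): buf='SYW' cursor=0
After op 8 (insert('Y')): buf='YSYW' cursor=1
After op 9 (home): buf='YSYW' cursor=0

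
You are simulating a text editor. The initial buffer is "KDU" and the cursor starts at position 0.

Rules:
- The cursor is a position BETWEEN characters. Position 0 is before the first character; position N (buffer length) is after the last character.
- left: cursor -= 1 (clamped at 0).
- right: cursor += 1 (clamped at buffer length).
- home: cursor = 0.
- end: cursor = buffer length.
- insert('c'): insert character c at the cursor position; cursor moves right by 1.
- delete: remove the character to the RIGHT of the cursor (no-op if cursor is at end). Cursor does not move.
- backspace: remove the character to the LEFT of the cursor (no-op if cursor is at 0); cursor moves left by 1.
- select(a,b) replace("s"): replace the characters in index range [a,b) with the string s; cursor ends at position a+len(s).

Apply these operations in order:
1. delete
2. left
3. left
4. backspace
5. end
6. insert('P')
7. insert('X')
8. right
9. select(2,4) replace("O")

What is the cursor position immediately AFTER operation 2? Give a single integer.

Answer: 0

Derivation:
After op 1 (delete): buf='DU' cursor=0
After op 2 (left): buf='DU' cursor=0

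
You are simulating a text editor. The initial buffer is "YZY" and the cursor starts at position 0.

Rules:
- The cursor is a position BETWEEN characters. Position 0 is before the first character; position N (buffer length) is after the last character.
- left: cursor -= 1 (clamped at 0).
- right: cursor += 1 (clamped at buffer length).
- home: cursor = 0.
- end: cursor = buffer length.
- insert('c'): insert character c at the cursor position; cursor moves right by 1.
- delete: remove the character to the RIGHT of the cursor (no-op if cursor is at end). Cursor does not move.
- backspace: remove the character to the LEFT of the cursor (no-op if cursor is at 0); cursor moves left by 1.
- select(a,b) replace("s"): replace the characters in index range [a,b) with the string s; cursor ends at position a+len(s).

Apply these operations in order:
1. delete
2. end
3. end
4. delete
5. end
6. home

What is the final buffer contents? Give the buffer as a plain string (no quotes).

Answer: ZY

Derivation:
After op 1 (delete): buf='ZY' cursor=0
After op 2 (end): buf='ZY' cursor=2
After op 3 (end): buf='ZY' cursor=2
After op 4 (delete): buf='ZY' cursor=2
After op 5 (end): buf='ZY' cursor=2
After op 6 (home): buf='ZY' cursor=0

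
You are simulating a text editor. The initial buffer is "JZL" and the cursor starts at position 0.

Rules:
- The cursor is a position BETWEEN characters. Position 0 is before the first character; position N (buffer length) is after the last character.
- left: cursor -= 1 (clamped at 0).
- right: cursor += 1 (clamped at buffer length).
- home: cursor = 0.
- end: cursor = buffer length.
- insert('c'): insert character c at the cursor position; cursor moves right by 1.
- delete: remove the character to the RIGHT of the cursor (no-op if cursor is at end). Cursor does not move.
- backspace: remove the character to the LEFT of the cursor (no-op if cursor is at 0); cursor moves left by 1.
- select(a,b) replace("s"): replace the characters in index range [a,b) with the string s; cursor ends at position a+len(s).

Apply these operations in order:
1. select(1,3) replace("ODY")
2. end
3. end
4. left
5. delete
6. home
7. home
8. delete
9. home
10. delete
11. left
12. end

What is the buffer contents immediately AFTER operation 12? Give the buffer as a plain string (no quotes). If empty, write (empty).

After op 1 (select(1,3) replace("ODY")): buf='JODY' cursor=4
After op 2 (end): buf='JODY' cursor=4
After op 3 (end): buf='JODY' cursor=4
After op 4 (left): buf='JODY' cursor=3
After op 5 (delete): buf='JOD' cursor=3
After op 6 (home): buf='JOD' cursor=0
After op 7 (home): buf='JOD' cursor=0
After op 8 (delete): buf='OD' cursor=0
After op 9 (home): buf='OD' cursor=0
After op 10 (delete): buf='D' cursor=0
After op 11 (left): buf='D' cursor=0
After op 12 (end): buf='D' cursor=1

Answer: D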